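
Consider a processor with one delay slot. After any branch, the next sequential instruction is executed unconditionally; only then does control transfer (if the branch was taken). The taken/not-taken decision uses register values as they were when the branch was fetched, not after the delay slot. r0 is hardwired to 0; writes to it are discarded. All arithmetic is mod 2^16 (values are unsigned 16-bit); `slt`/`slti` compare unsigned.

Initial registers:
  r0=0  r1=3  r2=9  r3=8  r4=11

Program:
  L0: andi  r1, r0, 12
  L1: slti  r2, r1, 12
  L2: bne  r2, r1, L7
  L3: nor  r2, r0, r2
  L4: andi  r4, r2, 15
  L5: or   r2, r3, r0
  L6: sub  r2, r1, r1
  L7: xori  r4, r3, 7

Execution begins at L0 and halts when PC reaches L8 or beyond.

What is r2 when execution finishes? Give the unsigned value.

[0] andi  r1, r0, 12  →  {r0:0, r1:0, r2:9, r3:8, r4:11}
[1] slti  r2, r1, 12  →  {r0:0, r1:0, r2:1, r3:8, r4:11}
[2] bne  r2, r1, L7  →  {r0:0, r1:0, r2:1, r3:8, r4:11}  ⟨branch taken⟩
[3] nor  r2, r0, r2  →  {r0:0, r1:0, r2:65534, r3:8, r4:11}
[7] xori  r4, r3, 7  →  {r0:0, r1:0, r2:65534, r3:8, r4:15}

65534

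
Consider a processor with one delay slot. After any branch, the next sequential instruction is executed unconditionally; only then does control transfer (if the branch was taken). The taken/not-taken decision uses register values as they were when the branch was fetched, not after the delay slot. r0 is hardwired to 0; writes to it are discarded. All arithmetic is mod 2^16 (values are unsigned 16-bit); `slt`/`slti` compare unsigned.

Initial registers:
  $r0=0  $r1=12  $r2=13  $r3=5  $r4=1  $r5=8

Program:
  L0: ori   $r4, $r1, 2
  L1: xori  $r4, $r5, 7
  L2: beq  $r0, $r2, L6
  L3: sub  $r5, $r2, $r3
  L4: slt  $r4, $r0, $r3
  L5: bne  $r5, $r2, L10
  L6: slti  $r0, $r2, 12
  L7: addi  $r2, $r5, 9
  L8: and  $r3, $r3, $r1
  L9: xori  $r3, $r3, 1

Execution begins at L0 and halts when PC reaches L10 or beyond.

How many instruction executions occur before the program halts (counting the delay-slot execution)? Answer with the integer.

7

[0] ori   $r4, $r1, 2  →  {$r0:0, $r1:12, $r2:13, $r3:5, $r4:14, $r5:8}
[1] xori  $r4, $r5, 7  →  {$r0:0, $r1:12, $r2:13, $r3:5, $r4:15, $r5:8}
[2] beq  $r0, $r2, L6  →  {$r0:0, $r1:12, $r2:13, $r3:5, $r4:15, $r5:8}  ⟨branch fallthrough⟩
[3] sub  $r5, $r2, $r3  →  {$r0:0, $r1:12, $r2:13, $r3:5, $r4:15, $r5:8}
[4] slt  $r4, $r0, $r3  →  {$r0:0, $r1:12, $r2:13, $r3:5, $r4:1, $r5:8}
[5] bne  $r5, $r2, L10  →  {$r0:0, $r1:12, $r2:13, $r3:5, $r4:1, $r5:8}  ⟨branch taken⟩
[6] slti  $r0, $r2, 12  →  {$r0:0, $r1:12, $r2:13, $r3:5, $r4:1, $r5:8}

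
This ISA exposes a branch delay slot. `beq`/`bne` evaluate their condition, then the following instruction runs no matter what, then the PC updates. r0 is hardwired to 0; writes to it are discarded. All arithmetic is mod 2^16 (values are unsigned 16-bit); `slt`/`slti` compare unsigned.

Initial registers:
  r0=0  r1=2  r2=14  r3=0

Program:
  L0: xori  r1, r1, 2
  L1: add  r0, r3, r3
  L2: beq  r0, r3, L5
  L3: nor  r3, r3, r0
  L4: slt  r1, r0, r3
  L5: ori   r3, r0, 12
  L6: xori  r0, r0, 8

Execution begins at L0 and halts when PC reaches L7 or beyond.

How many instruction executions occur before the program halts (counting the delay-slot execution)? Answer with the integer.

  step pc=0: xori  r1, r1, 2  regs=(0,0,14,0)
  step pc=1: add  r0, r3, r3  regs=(0,0,14,0)
  step pc=2: beq  r0, r3, L5  cond=T  regs=(0,0,14,0)
  step pc=3: nor  r3, r3, r0  regs=(0,0,14,65535)
  step pc=5: ori   r3, r0, 12  regs=(0,0,14,12)
  step pc=6: xori  r0, r0, 8  regs=(0,0,14,12)

6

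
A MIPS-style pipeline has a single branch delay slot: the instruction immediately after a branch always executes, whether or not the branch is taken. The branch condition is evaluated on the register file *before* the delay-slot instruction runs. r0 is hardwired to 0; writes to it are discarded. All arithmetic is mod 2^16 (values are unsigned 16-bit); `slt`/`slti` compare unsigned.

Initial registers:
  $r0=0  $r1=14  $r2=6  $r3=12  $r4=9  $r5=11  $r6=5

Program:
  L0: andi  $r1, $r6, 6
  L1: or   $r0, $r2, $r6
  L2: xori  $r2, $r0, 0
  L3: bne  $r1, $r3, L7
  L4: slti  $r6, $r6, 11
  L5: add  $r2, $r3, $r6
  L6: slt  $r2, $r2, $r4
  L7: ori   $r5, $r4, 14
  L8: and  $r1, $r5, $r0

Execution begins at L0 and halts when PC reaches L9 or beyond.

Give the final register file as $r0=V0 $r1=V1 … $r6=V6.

$r0=0 $r1=0 $r2=0 $r3=12 $r4=9 $r5=15 $r6=1

#0 andi  $r1, $r6, 6 ; 0/4/6/12/9/11/5
#1 or   $r0, $r2, $r6 ; 0/4/6/12/9/11/5
#2 xori  $r2, $r0, 0 ; 0/4/0/12/9/11/5
#3 bne  $r1, $r3, L7 ; 0/4/0/12/9/11/5 ; →target
#4 slti  $r6, $r6, 11 ; 0/4/0/12/9/11/1
#7 ori   $r5, $r4, 14 ; 0/4/0/12/9/15/1
#8 and  $r1, $r5, $r0 ; 0/0/0/12/9/15/1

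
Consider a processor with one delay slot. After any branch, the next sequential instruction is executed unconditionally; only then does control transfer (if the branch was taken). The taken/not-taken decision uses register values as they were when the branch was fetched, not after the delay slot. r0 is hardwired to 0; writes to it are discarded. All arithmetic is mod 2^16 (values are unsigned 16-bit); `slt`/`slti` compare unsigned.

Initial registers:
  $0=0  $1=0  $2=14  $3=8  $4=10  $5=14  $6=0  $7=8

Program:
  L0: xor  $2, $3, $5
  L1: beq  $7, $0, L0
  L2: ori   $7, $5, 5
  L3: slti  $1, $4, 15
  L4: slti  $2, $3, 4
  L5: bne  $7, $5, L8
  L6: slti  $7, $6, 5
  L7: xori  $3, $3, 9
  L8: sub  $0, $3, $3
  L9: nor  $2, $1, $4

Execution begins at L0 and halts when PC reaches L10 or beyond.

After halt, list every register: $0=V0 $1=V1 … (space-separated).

#0 xor  $2, $3, $5 ; 0/0/6/8/10/14/0/8
#1 beq  $7, $0, L0 ; 0/0/6/8/10/14/0/8 ; →fallthru
#2 ori   $7, $5, 5 ; 0/0/6/8/10/14/0/15
#3 slti  $1, $4, 15 ; 0/1/6/8/10/14/0/15
#4 slti  $2, $3, 4 ; 0/1/0/8/10/14/0/15
#5 bne  $7, $5, L8 ; 0/1/0/8/10/14/0/15 ; →target
#6 slti  $7, $6, 5 ; 0/1/0/8/10/14/0/1
#8 sub  $0, $3, $3 ; 0/1/0/8/10/14/0/1
#9 nor  $2, $1, $4 ; 0/1/65524/8/10/14/0/1

$0=0 $1=1 $2=65524 $3=8 $4=10 $5=14 $6=0 $7=1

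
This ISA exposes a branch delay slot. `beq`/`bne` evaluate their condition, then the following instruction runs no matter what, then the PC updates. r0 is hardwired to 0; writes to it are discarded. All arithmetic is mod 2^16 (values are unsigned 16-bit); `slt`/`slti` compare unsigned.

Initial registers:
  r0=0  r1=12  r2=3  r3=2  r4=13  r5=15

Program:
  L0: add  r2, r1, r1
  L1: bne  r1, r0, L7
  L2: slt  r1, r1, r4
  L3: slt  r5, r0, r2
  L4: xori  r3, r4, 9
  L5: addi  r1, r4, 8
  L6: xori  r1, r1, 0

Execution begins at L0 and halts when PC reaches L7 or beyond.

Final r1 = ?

1

[0] add  r2, r1, r1  →  {r0:0, r1:12, r2:24, r3:2, r4:13, r5:15}
[1] bne  r1, r0, L7  →  {r0:0, r1:12, r2:24, r3:2, r4:13, r5:15}  ⟨branch taken⟩
[2] slt  r1, r1, r4  →  {r0:0, r1:1, r2:24, r3:2, r4:13, r5:15}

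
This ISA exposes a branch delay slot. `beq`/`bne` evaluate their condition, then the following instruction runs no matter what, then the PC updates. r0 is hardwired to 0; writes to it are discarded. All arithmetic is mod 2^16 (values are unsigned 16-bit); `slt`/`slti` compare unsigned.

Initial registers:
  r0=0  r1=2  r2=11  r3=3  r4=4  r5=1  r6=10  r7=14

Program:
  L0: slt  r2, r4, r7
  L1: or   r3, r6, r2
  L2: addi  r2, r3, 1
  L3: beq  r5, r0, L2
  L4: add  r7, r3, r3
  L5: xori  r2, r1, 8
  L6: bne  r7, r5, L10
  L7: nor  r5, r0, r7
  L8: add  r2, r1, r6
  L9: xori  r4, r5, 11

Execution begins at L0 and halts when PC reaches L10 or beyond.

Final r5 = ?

  step pc=0: slt  r2, r4, r7  regs=(0,2,1,3,4,1,10,14)
  step pc=1: or   r3, r6, r2  regs=(0,2,1,11,4,1,10,14)
  step pc=2: addi  r2, r3, 1  regs=(0,2,12,11,4,1,10,14)
  step pc=3: beq  r5, r0, L2  cond=F  regs=(0,2,12,11,4,1,10,14)
  step pc=4: add  r7, r3, r3  regs=(0,2,12,11,4,1,10,22)
  step pc=5: xori  r2, r1, 8  regs=(0,2,10,11,4,1,10,22)
  step pc=6: bne  r7, r5, L10  cond=T  regs=(0,2,10,11,4,1,10,22)
  step pc=7: nor  r5, r0, r7  regs=(0,2,10,11,4,65513,10,22)

65513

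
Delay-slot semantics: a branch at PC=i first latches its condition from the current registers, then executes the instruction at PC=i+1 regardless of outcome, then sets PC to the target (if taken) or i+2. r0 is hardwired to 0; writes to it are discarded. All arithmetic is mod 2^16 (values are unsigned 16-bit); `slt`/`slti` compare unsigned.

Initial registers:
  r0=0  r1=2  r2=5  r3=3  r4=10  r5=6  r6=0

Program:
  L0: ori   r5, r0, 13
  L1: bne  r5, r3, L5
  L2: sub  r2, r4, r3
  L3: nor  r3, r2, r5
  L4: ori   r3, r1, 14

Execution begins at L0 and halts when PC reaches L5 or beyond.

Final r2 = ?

7

#0 ori   r5, r0, 13 ; 0/2/5/3/10/13/0
#1 bne  r5, r3, L5 ; 0/2/5/3/10/13/0 ; →target
#2 sub  r2, r4, r3 ; 0/2/7/3/10/13/0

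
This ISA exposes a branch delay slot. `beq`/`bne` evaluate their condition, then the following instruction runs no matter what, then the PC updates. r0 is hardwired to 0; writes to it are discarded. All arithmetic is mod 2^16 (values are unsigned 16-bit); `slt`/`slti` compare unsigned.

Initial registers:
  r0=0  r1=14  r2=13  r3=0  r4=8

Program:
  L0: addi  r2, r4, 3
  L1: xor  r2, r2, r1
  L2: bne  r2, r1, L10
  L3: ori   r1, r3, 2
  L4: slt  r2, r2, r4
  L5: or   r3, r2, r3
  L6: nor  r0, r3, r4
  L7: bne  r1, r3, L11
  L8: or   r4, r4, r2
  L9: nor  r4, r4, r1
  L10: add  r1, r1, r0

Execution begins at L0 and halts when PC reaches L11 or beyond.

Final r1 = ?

2

[0] addi  r2, r4, 3  →  {r0:0, r1:14, r2:11, r3:0, r4:8}
[1] xor  r2, r2, r1  →  {r0:0, r1:14, r2:5, r3:0, r4:8}
[2] bne  r2, r1, L10  →  {r0:0, r1:14, r2:5, r3:0, r4:8}  ⟨branch taken⟩
[3] ori   r1, r3, 2  →  {r0:0, r1:2, r2:5, r3:0, r4:8}
[10] add  r1, r1, r0  →  {r0:0, r1:2, r2:5, r3:0, r4:8}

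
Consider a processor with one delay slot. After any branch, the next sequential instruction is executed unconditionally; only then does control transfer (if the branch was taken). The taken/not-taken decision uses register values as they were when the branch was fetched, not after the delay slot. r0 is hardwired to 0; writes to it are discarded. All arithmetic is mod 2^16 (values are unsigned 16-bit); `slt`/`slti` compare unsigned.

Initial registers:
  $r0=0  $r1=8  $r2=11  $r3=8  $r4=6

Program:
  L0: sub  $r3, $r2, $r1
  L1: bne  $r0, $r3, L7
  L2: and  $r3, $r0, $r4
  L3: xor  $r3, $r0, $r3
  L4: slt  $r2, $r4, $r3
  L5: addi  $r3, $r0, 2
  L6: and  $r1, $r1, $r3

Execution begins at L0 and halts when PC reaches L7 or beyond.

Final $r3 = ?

[0] sub  $r3, $r2, $r1  →  {$r0:0, $r1:8, $r2:11, $r3:3, $r4:6}
[1] bne  $r0, $r3, L7  →  {$r0:0, $r1:8, $r2:11, $r3:3, $r4:6}  ⟨branch taken⟩
[2] and  $r3, $r0, $r4  →  {$r0:0, $r1:8, $r2:11, $r3:0, $r4:6}

0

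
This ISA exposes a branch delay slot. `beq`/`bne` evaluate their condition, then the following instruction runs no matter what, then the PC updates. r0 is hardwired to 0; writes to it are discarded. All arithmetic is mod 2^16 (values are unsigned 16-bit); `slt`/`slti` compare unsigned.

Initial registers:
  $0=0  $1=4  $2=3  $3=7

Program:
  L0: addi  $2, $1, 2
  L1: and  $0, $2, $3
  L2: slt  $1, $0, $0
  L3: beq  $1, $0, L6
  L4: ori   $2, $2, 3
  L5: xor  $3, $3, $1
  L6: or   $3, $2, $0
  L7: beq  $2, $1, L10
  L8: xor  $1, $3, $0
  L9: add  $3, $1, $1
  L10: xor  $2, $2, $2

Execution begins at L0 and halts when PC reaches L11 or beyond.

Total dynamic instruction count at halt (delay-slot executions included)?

10

PC=0  addi  $2, $1, 2        | $0=0 $1=4 $2=6 $3=7
PC=1  and  $0, $2, $3        | $0=0 $1=4 $2=6 $3=7
PC=2  slt  $1, $0, $0        | $0=0 $1=0 $2=6 $3=7
PC=3  beq  $1, $0, L6        | $0=0 $1=0 $2=6 $3=7  [TAKEN]
PC=4  ori   $2, $2, 3        | $0=0 $1=0 $2=7 $3=7
PC=6  or   $3, $2, $0        | $0=0 $1=0 $2=7 $3=7
PC=7  beq  $2, $1, L10       | $0=0 $1=0 $2=7 $3=7  [not taken]
PC=8  xor  $1, $3, $0        | $0=0 $1=7 $2=7 $3=7
PC=9  add  $3, $1, $1        | $0=0 $1=7 $2=7 $3=14
PC=10 xor  $2, $2, $2        | $0=0 $1=7 $2=0 $3=14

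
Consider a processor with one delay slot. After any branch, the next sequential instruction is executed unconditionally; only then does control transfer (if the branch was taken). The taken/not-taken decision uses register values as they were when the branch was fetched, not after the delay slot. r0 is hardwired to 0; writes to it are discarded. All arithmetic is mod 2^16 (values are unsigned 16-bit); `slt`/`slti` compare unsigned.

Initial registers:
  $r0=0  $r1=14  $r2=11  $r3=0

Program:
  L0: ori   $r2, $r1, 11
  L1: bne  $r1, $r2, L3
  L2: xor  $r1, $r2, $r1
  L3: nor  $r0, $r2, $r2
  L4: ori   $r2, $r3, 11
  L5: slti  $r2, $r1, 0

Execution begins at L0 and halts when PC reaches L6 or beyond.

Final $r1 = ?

[0] ori   $r2, $r1, 11  →  {$r0:0, $r1:14, $r2:15, $r3:0}
[1] bne  $r1, $r2, L3  →  {$r0:0, $r1:14, $r2:15, $r3:0}  ⟨branch taken⟩
[2] xor  $r1, $r2, $r1  →  {$r0:0, $r1:1, $r2:15, $r3:0}
[3] nor  $r0, $r2, $r2  →  {$r0:0, $r1:1, $r2:15, $r3:0}
[4] ori   $r2, $r3, 11  →  {$r0:0, $r1:1, $r2:11, $r3:0}
[5] slti  $r2, $r1, 0  →  {$r0:0, $r1:1, $r2:0, $r3:0}

1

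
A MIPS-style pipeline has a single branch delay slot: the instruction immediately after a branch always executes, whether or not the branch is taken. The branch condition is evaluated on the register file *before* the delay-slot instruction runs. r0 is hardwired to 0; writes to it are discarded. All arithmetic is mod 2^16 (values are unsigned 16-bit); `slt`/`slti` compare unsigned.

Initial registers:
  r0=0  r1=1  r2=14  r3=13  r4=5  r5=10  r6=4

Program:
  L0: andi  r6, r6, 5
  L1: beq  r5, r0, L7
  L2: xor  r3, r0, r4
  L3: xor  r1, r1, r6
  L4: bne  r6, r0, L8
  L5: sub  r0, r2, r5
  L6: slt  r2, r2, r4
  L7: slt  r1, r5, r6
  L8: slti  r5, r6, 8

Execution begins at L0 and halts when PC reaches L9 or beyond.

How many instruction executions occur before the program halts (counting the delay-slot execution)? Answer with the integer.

[0] andi  r6, r6, 5  →  {r0:0, r1:1, r2:14, r3:13, r4:5, r5:10, r6:4}
[1] beq  r5, r0, L7  →  {r0:0, r1:1, r2:14, r3:13, r4:5, r5:10, r6:4}  ⟨branch fallthrough⟩
[2] xor  r3, r0, r4  →  {r0:0, r1:1, r2:14, r3:5, r4:5, r5:10, r6:4}
[3] xor  r1, r1, r6  →  {r0:0, r1:5, r2:14, r3:5, r4:5, r5:10, r6:4}
[4] bne  r6, r0, L8  →  {r0:0, r1:5, r2:14, r3:5, r4:5, r5:10, r6:4}  ⟨branch taken⟩
[5] sub  r0, r2, r5  →  {r0:0, r1:5, r2:14, r3:5, r4:5, r5:10, r6:4}
[8] slti  r5, r6, 8  →  {r0:0, r1:5, r2:14, r3:5, r4:5, r5:1, r6:4}

7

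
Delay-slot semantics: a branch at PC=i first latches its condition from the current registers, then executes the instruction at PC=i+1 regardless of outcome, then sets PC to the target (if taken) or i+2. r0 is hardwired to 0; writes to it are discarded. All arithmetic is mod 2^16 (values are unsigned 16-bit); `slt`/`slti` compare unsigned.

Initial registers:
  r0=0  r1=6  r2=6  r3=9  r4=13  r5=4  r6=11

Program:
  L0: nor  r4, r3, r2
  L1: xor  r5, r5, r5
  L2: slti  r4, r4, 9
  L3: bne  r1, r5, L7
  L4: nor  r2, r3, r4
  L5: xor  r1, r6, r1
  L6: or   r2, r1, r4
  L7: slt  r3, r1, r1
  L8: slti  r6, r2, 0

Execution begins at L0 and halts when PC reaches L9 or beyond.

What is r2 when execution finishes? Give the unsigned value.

65526

PC=0  nor  r4, r3, r2        | r0=0 r1=6 r2=6 r3=9 r4=65520 r5=4 r6=11
PC=1  xor  r5, r5, r5        | r0=0 r1=6 r2=6 r3=9 r4=65520 r5=0 r6=11
PC=2  slti  r4, r4, 9        | r0=0 r1=6 r2=6 r3=9 r4=0 r5=0 r6=11
PC=3  bne  r1, r5, L7        | r0=0 r1=6 r2=6 r3=9 r4=0 r5=0 r6=11  [TAKEN]
PC=4  nor  r2, r3, r4        | r0=0 r1=6 r2=65526 r3=9 r4=0 r5=0 r6=11
PC=7  slt  r3, r1, r1        | r0=0 r1=6 r2=65526 r3=0 r4=0 r5=0 r6=11
PC=8  slti  r6, r2, 0        | r0=0 r1=6 r2=65526 r3=0 r4=0 r5=0 r6=0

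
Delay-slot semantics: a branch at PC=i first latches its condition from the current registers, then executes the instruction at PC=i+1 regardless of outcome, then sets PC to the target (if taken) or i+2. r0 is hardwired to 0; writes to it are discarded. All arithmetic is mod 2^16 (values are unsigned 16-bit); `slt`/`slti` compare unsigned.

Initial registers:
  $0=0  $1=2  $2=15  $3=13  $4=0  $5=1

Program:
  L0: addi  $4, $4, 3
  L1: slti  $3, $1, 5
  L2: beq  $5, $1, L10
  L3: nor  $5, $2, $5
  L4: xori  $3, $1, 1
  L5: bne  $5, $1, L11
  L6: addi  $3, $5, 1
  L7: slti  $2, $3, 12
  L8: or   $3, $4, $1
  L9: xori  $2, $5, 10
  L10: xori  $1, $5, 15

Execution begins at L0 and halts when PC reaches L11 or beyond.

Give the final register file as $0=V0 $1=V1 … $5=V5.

$0=0 $1=2 $2=15 $3=65521 $4=3 $5=65520

  step pc=0: addi  $4, $4, 3  regs=(0,2,15,13,3,1)
  step pc=1: slti  $3, $1, 5  regs=(0,2,15,1,3,1)
  step pc=2: beq  $5, $1, L10  cond=F  regs=(0,2,15,1,3,1)
  step pc=3: nor  $5, $2, $5  regs=(0,2,15,1,3,65520)
  step pc=4: xori  $3, $1, 1  regs=(0,2,15,3,3,65520)
  step pc=5: bne  $5, $1, L11  cond=T  regs=(0,2,15,3,3,65520)
  step pc=6: addi  $3, $5, 1  regs=(0,2,15,65521,3,65520)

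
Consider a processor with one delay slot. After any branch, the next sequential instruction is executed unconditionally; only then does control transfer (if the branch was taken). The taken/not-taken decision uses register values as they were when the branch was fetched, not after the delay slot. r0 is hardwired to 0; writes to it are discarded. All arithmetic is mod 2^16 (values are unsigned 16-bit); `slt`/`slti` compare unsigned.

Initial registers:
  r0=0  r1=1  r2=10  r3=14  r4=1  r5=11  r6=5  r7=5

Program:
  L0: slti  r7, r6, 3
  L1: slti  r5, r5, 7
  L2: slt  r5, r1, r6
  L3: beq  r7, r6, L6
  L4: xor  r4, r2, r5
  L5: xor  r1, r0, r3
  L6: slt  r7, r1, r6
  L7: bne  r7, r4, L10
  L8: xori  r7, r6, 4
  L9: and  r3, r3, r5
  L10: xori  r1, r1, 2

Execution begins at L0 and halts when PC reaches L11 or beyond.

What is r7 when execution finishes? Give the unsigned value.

1

[0] slti  r7, r6, 3  →  {r0:0, r1:1, r2:10, r3:14, r4:1, r5:11, r6:5, r7:0}
[1] slti  r5, r5, 7  →  {r0:0, r1:1, r2:10, r3:14, r4:1, r5:0, r6:5, r7:0}
[2] slt  r5, r1, r6  →  {r0:0, r1:1, r2:10, r3:14, r4:1, r5:1, r6:5, r7:0}
[3] beq  r7, r6, L6  →  {r0:0, r1:1, r2:10, r3:14, r4:1, r5:1, r6:5, r7:0}  ⟨branch fallthrough⟩
[4] xor  r4, r2, r5  →  {r0:0, r1:1, r2:10, r3:14, r4:11, r5:1, r6:5, r7:0}
[5] xor  r1, r0, r3  →  {r0:0, r1:14, r2:10, r3:14, r4:11, r5:1, r6:5, r7:0}
[6] slt  r7, r1, r6  →  {r0:0, r1:14, r2:10, r3:14, r4:11, r5:1, r6:5, r7:0}
[7] bne  r7, r4, L10  →  {r0:0, r1:14, r2:10, r3:14, r4:11, r5:1, r6:5, r7:0}  ⟨branch taken⟩
[8] xori  r7, r6, 4  →  {r0:0, r1:14, r2:10, r3:14, r4:11, r5:1, r6:5, r7:1}
[10] xori  r1, r1, 2  →  {r0:0, r1:12, r2:10, r3:14, r4:11, r5:1, r6:5, r7:1}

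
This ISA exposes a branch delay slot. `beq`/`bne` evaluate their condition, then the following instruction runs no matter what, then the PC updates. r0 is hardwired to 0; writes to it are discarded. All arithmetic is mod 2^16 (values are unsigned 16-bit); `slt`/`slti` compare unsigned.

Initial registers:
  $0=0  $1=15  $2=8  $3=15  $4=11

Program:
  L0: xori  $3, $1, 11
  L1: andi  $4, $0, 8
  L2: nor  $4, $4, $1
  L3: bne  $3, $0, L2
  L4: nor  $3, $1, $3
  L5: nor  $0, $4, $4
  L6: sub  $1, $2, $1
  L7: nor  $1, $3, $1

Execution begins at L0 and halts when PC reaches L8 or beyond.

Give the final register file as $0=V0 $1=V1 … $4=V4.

$0=0 $1=6 $2=8 $3=65520 $4=65520

PC=0  xori  $3, $1, 11       | $0=0 $1=15 $2=8 $3=4 $4=11
PC=1  andi  $4, $0, 8        | $0=0 $1=15 $2=8 $3=4 $4=0
PC=2  nor  $4, $4, $1        | $0=0 $1=15 $2=8 $3=4 $4=65520
PC=3  bne  $3, $0, L2        | $0=0 $1=15 $2=8 $3=4 $4=65520  [TAKEN]
PC=4  nor  $3, $1, $3        | $0=0 $1=15 $2=8 $3=65520 $4=65520
PC=2  nor  $4, $4, $1        | $0=0 $1=15 $2=8 $3=65520 $4=0
PC=3  bne  $3, $0, L2        | $0=0 $1=15 $2=8 $3=65520 $4=0  [TAKEN]
PC=4  nor  $3, $1, $3        | $0=0 $1=15 $2=8 $3=0 $4=0
PC=2  nor  $4, $4, $1        | $0=0 $1=15 $2=8 $3=0 $4=65520
PC=3  bne  $3, $0, L2        | $0=0 $1=15 $2=8 $3=0 $4=65520  [not taken]
PC=4  nor  $3, $1, $3        | $0=0 $1=15 $2=8 $3=65520 $4=65520
PC=5  nor  $0, $4, $4        | $0=0 $1=15 $2=8 $3=65520 $4=65520
PC=6  sub  $1, $2, $1        | $0=0 $1=65529 $2=8 $3=65520 $4=65520
PC=7  nor  $1, $3, $1        | $0=0 $1=6 $2=8 $3=65520 $4=65520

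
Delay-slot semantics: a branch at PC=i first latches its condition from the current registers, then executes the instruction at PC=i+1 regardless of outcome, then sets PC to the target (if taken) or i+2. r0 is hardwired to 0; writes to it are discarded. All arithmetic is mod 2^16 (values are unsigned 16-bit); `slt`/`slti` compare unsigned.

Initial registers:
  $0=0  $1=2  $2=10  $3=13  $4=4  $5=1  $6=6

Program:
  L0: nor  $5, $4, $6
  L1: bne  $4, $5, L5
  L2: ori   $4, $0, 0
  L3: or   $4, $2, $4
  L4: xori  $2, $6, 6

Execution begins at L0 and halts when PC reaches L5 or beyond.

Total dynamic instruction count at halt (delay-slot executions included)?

3

PC=0  nor  $5, $4, $6        | $0=0 $1=2 $2=10 $3=13 $4=4 $5=65529 $6=6
PC=1  bne  $4, $5, L5        | $0=0 $1=2 $2=10 $3=13 $4=4 $5=65529 $6=6  [TAKEN]
PC=2  ori   $4, $0, 0        | $0=0 $1=2 $2=10 $3=13 $4=0 $5=65529 $6=6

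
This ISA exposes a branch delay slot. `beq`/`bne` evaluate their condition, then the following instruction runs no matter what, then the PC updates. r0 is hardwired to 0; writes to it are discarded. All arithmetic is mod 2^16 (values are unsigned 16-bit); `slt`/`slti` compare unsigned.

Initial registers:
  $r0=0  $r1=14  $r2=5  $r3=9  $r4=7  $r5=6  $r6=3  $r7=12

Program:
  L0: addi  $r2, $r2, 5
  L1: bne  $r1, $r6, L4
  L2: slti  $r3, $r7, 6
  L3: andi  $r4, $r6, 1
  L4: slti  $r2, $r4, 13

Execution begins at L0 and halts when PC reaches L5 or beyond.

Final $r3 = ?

0

[0] addi  $r2, $r2, 5  →  {$r0:0, $r1:14, $r2:10, $r3:9, $r4:7, $r5:6, $r6:3, $r7:12}
[1] bne  $r1, $r6, L4  →  {$r0:0, $r1:14, $r2:10, $r3:9, $r4:7, $r5:6, $r6:3, $r7:12}  ⟨branch taken⟩
[2] slti  $r3, $r7, 6  →  {$r0:0, $r1:14, $r2:10, $r3:0, $r4:7, $r5:6, $r6:3, $r7:12}
[4] slti  $r2, $r4, 13  →  {$r0:0, $r1:14, $r2:1, $r3:0, $r4:7, $r5:6, $r6:3, $r7:12}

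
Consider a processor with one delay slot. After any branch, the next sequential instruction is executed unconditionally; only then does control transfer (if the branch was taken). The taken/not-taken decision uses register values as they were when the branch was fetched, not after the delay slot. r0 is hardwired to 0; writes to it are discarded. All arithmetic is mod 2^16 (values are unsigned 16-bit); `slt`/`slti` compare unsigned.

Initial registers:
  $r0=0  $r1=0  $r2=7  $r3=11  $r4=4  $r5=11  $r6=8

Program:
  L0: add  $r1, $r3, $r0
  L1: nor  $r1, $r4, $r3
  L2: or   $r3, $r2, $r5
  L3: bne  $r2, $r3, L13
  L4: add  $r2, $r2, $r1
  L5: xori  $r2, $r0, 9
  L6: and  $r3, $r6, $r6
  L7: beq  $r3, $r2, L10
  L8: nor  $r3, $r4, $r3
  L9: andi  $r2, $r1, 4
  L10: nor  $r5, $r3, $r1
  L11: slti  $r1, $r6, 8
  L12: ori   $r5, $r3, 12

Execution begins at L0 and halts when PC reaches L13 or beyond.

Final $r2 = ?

#0 add  $r1, $r3, $r0 ; 0/11/7/11/4/11/8
#1 nor  $r1, $r4, $r3 ; 0/65520/7/11/4/11/8
#2 or   $r3, $r2, $r5 ; 0/65520/7/15/4/11/8
#3 bne  $r2, $r3, L13 ; 0/65520/7/15/4/11/8 ; →target
#4 add  $r2, $r2, $r1 ; 0/65520/65527/15/4/11/8

65527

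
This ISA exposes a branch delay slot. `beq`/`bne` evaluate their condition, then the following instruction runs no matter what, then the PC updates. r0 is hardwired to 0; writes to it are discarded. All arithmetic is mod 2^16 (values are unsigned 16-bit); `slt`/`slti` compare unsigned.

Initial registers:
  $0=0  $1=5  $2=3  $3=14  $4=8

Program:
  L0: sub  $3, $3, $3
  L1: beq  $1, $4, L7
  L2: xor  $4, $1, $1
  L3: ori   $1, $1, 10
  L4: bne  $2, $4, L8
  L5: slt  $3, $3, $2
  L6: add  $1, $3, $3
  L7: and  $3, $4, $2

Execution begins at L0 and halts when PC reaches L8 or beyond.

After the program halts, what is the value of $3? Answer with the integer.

1

  step pc=0: sub  $3, $3, $3  regs=(0,5,3,0,8)
  step pc=1: beq  $1, $4, L7  cond=F  regs=(0,5,3,0,8)
  step pc=2: xor  $4, $1, $1  regs=(0,5,3,0,0)
  step pc=3: ori   $1, $1, 10  regs=(0,15,3,0,0)
  step pc=4: bne  $2, $4, L8  cond=T  regs=(0,15,3,0,0)
  step pc=5: slt  $3, $3, $2  regs=(0,15,3,1,0)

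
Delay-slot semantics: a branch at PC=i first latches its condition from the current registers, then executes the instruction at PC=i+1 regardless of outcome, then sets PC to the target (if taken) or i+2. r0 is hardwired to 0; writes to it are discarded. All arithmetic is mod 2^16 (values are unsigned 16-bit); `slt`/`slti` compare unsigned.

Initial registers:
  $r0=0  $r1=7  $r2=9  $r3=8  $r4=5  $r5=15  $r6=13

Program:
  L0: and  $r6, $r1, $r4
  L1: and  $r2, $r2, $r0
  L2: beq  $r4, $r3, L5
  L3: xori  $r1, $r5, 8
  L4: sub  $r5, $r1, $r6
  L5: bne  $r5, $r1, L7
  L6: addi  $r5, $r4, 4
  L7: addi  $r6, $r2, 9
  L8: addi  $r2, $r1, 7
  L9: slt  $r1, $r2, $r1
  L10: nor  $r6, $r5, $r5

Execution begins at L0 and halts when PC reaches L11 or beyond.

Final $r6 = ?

65526

[0] and  $r6, $r1, $r4  →  {$r0:0, $r1:7, $r2:9, $r3:8, $r4:5, $r5:15, $r6:5}
[1] and  $r2, $r2, $r0  →  {$r0:0, $r1:7, $r2:0, $r3:8, $r4:5, $r5:15, $r6:5}
[2] beq  $r4, $r3, L5  →  {$r0:0, $r1:7, $r2:0, $r3:8, $r4:5, $r5:15, $r6:5}  ⟨branch fallthrough⟩
[3] xori  $r1, $r5, 8  →  {$r0:0, $r1:7, $r2:0, $r3:8, $r4:5, $r5:15, $r6:5}
[4] sub  $r5, $r1, $r6  →  {$r0:0, $r1:7, $r2:0, $r3:8, $r4:5, $r5:2, $r6:5}
[5] bne  $r5, $r1, L7  →  {$r0:0, $r1:7, $r2:0, $r3:8, $r4:5, $r5:2, $r6:5}  ⟨branch taken⟩
[6] addi  $r5, $r4, 4  →  {$r0:0, $r1:7, $r2:0, $r3:8, $r4:5, $r5:9, $r6:5}
[7] addi  $r6, $r2, 9  →  {$r0:0, $r1:7, $r2:0, $r3:8, $r4:5, $r5:9, $r6:9}
[8] addi  $r2, $r1, 7  →  {$r0:0, $r1:7, $r2:14, $r3:8, $r4:5, $r5:9, $r6:9}
[9] slt  $r1, $r2, $r1  →  {$r0:0, $r1:0, $r2:14, $r3:8, $r4:5, $r5:9, $r6:9}
[10] nor  $r6, $r5, $r5  →  {$r0:0, $r1:0, $r2:14, $r3:8, $r4:5, $r5:9, $r6:65526}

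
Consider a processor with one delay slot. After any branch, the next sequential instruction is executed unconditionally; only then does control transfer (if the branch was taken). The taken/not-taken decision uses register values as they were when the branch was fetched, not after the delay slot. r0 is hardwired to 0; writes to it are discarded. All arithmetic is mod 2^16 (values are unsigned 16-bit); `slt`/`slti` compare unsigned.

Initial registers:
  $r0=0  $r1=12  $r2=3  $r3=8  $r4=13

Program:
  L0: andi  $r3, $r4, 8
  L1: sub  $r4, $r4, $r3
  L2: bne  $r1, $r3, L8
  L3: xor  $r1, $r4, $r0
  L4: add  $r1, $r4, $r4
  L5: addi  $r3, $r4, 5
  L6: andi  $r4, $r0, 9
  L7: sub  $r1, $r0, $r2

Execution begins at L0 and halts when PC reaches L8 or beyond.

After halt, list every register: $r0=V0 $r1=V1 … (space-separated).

  step pc=0: andi  $r3, $r4, 8  regs=(0,12,3,8,13)
  step pc=1: sub  $r4, $r4, $r3  regs=(0,12,3,8,5)
  step pc=2: bne  $r1, $r3, L8  cond=T  regs=(0,12,3,8,5)
  step pc=3: xor  $r1, $r4, $r0  regs=(0,5,3,8,5)

$r0=0 $r1=5 $r2=3 $r3=8 $r4=5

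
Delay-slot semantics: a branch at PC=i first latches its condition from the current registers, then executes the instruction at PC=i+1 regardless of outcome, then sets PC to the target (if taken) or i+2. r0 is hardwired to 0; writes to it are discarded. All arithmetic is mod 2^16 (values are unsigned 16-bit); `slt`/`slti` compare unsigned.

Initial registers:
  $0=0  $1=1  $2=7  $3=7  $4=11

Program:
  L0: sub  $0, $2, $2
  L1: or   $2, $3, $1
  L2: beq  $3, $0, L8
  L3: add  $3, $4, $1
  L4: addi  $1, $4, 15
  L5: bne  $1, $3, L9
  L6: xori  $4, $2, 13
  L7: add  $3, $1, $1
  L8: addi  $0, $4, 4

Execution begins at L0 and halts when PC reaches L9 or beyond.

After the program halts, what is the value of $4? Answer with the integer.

  step pc=0: sub  $0, $2, $2  regs=(0,1,7,7,11)
  step pc=1: or   $2, $3, $1  regs=(0,1,7,7,11)
  step pc=2: beq  $3, $0, L8  cond=F  regs=(0,1,7,7,11)
  step pc=3: add  $3, $4, $1  regs=(0,1,7,12,11)
  step pc=4: addi  $1, $4, 15  regs=(0,26,7,12,11)
  step pc=5: bne  $1, $3, L9  cond=T  regs=(0,26,7,12,11)
  step pc=6: xori  $4, $2, 13  regs=(0,26,7,12,10)

10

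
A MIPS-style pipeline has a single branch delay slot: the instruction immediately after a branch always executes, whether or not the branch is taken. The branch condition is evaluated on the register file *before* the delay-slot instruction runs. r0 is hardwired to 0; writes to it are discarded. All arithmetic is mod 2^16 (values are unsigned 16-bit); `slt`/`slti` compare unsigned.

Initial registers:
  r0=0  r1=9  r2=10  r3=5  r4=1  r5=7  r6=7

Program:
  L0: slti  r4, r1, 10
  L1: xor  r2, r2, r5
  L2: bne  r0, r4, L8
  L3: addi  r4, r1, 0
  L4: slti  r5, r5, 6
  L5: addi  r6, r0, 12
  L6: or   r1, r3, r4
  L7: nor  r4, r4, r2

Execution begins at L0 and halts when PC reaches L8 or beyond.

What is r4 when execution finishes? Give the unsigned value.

PC=0  slti  r4, r1, 10       | r0=0 r1=9 r2=10 r3=5 r4=1 r5=7 r6=7
PC=1  xor  r2, r2, r5        | r0=0 r1=9 r2=13 r3=5 r4=1 r5=7 r6=7
PC=2  bne  r0, r4, L8        | r0=0 r1=9 r2=13 r3=5 r4=1 r5=7 r6=7  [TAKEN]
PC=3  addi  r4, r1, 0        | r0=0 r1=9 r2=13 r3=5 r4=9 r5=7 r6=7

9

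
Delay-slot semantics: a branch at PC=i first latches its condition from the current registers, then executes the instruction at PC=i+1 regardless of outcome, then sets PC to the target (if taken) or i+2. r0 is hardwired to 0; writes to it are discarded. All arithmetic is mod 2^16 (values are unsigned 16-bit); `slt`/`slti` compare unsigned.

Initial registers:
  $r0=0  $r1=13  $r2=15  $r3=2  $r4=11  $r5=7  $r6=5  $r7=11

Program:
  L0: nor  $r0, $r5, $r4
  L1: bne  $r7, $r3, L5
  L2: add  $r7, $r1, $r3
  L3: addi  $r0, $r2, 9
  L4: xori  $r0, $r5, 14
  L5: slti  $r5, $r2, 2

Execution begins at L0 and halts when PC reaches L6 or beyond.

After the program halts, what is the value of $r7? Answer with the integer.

PC=0  nor  $r0, $r5, $r4     | $r0=0 $r1=13 $r2=15 $r3=2 $r4=11 $r5=7 $r6=5 $r7=11
PC=1  bne  $r7, $r3, L5      | $r0=0 $r1=13 $r2=15 $r3=2 $r4=11 $r5=7 $r6=5 $r7=11  [TAKEN]
PC=2  add  $r7, $r1, $r3     | $r0=0 $r1=13 $r2=15 $r3=2 $r4=11 $r5=7 $r6=5 $r7=15
PC=5  slti  $r5, $r2, 2      | $r0=0 $r1=13 $r2=15 $r3=2 $r4=11 $r5=0 $r6=5 $r7=15

15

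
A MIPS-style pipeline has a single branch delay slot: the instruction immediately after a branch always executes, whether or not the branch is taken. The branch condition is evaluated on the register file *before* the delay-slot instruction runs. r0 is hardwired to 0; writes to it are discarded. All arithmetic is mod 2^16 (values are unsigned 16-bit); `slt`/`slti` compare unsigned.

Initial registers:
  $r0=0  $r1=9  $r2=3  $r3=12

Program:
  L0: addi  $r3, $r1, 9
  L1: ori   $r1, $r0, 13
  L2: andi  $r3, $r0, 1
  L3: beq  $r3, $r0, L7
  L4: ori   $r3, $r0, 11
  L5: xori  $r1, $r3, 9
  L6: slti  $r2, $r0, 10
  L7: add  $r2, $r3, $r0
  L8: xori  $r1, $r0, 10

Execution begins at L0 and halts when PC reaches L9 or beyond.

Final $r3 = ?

11

PC=0  addi  $r3, $r1, 9      | $r0=0 $r1=9 $r2=3 $r3=18
PC=1  ori   $r1, $r0, 13     | $r0=0 $r1=13 $r2=3 $r3=18
PC=2  andi  $r3, $r0, 1      | $r0=0 $r1=13 $r2=3 $r3=0
PC=3  beq  $r3, $r0, L7      | $r0=0 $r1=13 $r2=3 $r3=0  [TAKEN]
PC=4  ori   $r3, $r0, 11     | $r0=0 $r1=13 $r2=3 $r3=11
PC=7  add  $r2, $r3, $r0     | $r0=0 $r1=13 $r2=11 $r3=11
PC=8  xori  $r1, $r0, 10     | $r0=0 $r1=10 $r2=11 $r3=11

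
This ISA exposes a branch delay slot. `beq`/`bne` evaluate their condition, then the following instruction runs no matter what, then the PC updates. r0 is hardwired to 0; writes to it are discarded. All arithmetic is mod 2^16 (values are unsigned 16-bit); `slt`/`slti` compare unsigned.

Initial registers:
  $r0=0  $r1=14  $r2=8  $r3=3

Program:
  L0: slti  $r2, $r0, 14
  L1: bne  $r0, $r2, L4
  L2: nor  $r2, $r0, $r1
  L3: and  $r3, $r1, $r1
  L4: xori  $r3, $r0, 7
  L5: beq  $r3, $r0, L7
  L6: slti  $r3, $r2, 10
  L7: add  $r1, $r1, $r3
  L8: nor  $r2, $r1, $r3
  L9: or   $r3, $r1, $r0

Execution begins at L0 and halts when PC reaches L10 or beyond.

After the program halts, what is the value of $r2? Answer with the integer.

#0 slti  $r2, $r0, 14 ; 0/14/1/3
#1 bne  $r0, $r2, L4 ; 0/14/1/3 ; →target
#2 nor  $r2, $r0, $r1 ; 0/14/65521/3
#4 xori  $r3, $r0, 7 ; 0/14/65521/7
#5 beq  $r3, $r0, L7 ; 0/14/65521/7 ; →fallthru
#6 slti  $r3, $r2, 10 ; 0/14/65521/0
#7 add  $r1, $r1, $r3 ; 0/14/65521/0
#8 nor  $r2, $r1, $r3 ; 0/14/65521/0
#9 or   $r3, $r1, $r0 ; 0/14/65521/14

65521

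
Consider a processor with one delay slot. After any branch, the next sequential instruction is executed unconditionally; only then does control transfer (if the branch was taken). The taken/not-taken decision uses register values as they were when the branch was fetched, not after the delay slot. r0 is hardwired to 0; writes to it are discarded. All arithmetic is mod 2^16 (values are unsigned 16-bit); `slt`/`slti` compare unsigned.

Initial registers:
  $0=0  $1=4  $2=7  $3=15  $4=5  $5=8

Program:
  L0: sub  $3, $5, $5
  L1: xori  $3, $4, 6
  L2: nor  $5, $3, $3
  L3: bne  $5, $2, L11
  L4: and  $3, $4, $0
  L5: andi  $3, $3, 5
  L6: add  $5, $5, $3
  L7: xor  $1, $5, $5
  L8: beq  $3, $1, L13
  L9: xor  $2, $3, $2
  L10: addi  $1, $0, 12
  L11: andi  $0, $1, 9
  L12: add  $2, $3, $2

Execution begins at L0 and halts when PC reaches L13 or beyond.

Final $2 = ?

[0] sub  $3, $5, $5  →  {$0:0, $1:4, $2:7, $3:0, $4:5, $5:8}
[1] xori  $3, $4, 6  →  {$0:0, $1:4, $2:7, $3:3, $4:5, $5:8}
[2] nor  $5, $3, $3  →  {$0:0, $1:4, $2:7, $3:3, $4:5, $5:65532}
[3] bne  $5, $2, L11  →  {$0:0, $1:4, $2:7, $3:3, $4:5, $5:65532}  ⟨branch taken⟩
[4] and  $3, $4, $0  →  {$0:0, $1:4, $2:7, $3:0, $4:5, $5:65532}
[11] andi  $0, $1, 9  →  {$0:0, $1:4, $2:7, $3:0, $4:5, $5:65532}
[12] add  $2, $3, $2  →  {$0:0, $1:4, $2:7, $3:0, $4:5, $5:65532}

7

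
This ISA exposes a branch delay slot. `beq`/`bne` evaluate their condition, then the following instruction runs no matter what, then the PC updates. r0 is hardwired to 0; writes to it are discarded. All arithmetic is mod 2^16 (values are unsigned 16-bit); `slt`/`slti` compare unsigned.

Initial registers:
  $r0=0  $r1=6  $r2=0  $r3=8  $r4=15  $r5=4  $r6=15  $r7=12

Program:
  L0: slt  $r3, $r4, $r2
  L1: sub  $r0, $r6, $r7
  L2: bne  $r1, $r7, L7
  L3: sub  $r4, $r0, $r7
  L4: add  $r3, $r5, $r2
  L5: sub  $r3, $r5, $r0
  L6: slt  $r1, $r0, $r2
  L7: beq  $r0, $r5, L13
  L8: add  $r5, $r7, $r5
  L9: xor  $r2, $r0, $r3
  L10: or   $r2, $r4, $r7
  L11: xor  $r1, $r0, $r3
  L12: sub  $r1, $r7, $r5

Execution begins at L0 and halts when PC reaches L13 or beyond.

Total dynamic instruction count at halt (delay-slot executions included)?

  step pc=0: slt  $r3, $r4, $r2  regs=(0,6,0,0,15,4,15,12)
  step pc=1: sub  $r0, $r6, $r7  regs=(0,6,0,0,15,4,15,12)
  step pc=2: bne  $r1, $r7, L7  cond=T  regs=(0,6,0,0,15,4,15,12)
  step pc=3: sub  $r4, $r0, $r7  regs=(0,6,0,0,65524,4,15,12)
  step pc=7: beq  $r0, $r5, L13  cond=F  regs=(0,6,0,0,65524,4,15,12)
  step pc=8: add  $r5, $r7, $r5  regs=(0,6,0,0,65524,16,15,12)
  step pc=9: xor  $r2, $r0, $r3  regs=(0,6,0,0,65524,16,15,12)
  step pc=10: or   $r2, $r4, $r7  regs=(0,6,65532,0,65524,16,15,12)
  step pc=11: xor  $r1, $r0, $r3  regs=(0,0,65532,0,65524,16,15,12)
  step pc=12: sub  $r1, $r7, $r5  regs=(0,65532,65532,0,65524,16,15,12)

10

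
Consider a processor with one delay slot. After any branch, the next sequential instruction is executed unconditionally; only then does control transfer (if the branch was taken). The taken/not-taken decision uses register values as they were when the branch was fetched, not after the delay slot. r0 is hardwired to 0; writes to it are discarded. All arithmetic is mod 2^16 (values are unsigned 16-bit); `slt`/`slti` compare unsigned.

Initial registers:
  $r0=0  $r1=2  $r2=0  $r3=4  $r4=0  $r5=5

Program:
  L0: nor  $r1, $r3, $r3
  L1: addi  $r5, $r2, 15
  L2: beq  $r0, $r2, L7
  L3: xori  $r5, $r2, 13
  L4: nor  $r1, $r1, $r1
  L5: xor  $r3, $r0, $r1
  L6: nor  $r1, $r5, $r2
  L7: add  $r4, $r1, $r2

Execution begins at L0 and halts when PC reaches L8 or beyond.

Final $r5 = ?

[0] nor  $r1, $r3, $r3  →  {$r0:0, $r1:65531, $r2:0, $r3:4, $r4:0, $r5:5}
[1] addi  $r5, $r2, 15  →  {$r0:0, $r1:65531, $r2:0, $r3:4, $r4:0, $r5:15}
[2] beq  $r0, $r2, L7  →  {$r0:0, $r1:65531, $r2:0, $r3:4, $r4:0, $r5:15}  ⟨branch taken⟩
[3] xori  $r5, $r2, 13  →  {$r0:0, $r1:65531, $r2:0, $r3:4, $r4:0, $r5:13}
[7] add  $r4, $r1, $r2  →  {$r0:0, $r1:65531, $r2:0, $r3:4, $r4:65531, $r5:13}

13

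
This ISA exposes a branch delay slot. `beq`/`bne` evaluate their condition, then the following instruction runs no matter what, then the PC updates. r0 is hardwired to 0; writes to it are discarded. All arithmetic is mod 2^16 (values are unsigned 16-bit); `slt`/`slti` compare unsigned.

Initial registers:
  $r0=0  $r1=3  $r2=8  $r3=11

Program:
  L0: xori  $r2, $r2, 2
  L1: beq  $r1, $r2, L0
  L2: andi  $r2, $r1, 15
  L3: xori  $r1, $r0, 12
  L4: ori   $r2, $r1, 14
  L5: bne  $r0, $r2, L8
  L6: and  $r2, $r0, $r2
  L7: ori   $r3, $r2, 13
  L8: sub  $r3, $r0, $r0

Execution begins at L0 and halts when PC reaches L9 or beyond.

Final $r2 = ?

PC=0  xori  $r2, $r2, 2      | $r0=0 $r1=3 $r2=10 $r3=11
PC=1  beq  $r1, $r2, L0      | $r0=0 $r1=3 $r2=10 $r3=11  [not taken]
PC=2  andi  $r2, $r1, 15     | $r0=0 $r1=3 $r2=3 $r3=11
PC=3  xori  $r1, $r0, 12     | $r0=0 $r1=12 $r2=3 $r3=11
PC=4  ori   $r2, $r1, 14     | $r0=0 $r1=12 $r2=14 $r3=11
PC=5  bne  $r0, $r2, L8      | $r0=0 $r1=12 $r2=14 $r3=11  [TAKEN]
PC=6  and  $r2, $r0, $r2     | $r0=0 $r1=12 $r2=0 $r3=11
PC=8  sub  $r3, $r0, $r0     | $r0=0 $r1=12 $r2=0 $r3=0

0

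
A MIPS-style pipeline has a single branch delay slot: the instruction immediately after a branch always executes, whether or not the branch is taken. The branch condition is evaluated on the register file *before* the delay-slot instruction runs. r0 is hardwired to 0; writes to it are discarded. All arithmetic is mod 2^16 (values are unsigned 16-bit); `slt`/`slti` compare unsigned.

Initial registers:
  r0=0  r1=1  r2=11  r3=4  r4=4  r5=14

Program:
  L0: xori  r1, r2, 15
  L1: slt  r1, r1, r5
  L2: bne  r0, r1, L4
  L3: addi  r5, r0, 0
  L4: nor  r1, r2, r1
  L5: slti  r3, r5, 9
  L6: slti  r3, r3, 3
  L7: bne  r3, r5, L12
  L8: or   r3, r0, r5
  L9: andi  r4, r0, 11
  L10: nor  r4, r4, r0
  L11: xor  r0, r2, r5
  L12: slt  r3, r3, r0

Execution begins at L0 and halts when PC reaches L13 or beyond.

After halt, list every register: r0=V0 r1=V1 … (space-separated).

PC=0  xori  r1, r2, 15       | r0=0 r1=4 r2=11 r3=4 r4=4 r5=14
PC=1  slt  r1, r1, r5        | r0=0 r1=1 r2=11 r3=4 r4=4 r5=14
PC=2  bne  r0, r1, L4        | r0=0 r1=1 r2=11 r3=4 r4=4 r5=14  [TAKEN]
PC=3  addi  r5, r0, 0        | r0=0 r1=1 r2=11 r3=4 r4=4 r5=0
PC=4  nor  r1, r2, r1        | r0=0 r1=65524 r2=11 r3=4 r4=4 r5=0
PC=5  slti  r3, r5, 9        | r0=0 r1=65524 r2=11 r3=1 r4=4 r5=0
PC=6  slti  r3, r3, 3        | r0=0 r1=65524 r2=11 r3=1 r4=4 r5=0
PC=7  bne  r3, r5, L12       | r0=0 r1=65524 r2=11 r3=1 r4=4 r5=0  [TAKEN]
PC=8  or   r3, r0, r5        | r0=0 r1=65524 r2=11 r3=0 r4=4 r5=0
PC=12 slt  r3, r3, r0        | r0=0 r1=65524 r2=11 r3=0 r4=4 r5=0

r0=0 r1=65524 r2=11 r3=0 r4=4 r5=0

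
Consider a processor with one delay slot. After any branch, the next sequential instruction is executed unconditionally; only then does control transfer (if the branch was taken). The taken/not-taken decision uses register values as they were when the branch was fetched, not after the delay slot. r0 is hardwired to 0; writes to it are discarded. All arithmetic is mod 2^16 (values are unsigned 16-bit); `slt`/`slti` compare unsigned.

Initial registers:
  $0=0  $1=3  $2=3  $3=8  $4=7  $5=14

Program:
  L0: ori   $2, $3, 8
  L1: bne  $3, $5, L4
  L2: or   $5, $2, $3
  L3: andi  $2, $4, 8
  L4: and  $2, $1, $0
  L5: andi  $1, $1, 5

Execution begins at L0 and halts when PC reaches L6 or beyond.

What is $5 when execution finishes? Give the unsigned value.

8

[0] ori   $2, $3, 8  →  {$0:0, $1:3, $2:8, $3:8, $4:7, $5:14}
[1] bne  $3, $5, L4  →  {$0:0, $1:3, $2:8, $3:8, $4:7, $5:14}  ⟨branch taken⟩
[2] or   $5, $2, $3  →  {$0:0, $1:3, $2:8, $3:8, $4:7, $5:8}
[4] and  $2, $1, $0  →  {$0:0, $1:3, $2:0, $3:8, $4:7, $5:8}
[5] andi  $1, $1, 5  →  {$0:0, $1:1, $2:0, $3:8, $4:7, $5:8}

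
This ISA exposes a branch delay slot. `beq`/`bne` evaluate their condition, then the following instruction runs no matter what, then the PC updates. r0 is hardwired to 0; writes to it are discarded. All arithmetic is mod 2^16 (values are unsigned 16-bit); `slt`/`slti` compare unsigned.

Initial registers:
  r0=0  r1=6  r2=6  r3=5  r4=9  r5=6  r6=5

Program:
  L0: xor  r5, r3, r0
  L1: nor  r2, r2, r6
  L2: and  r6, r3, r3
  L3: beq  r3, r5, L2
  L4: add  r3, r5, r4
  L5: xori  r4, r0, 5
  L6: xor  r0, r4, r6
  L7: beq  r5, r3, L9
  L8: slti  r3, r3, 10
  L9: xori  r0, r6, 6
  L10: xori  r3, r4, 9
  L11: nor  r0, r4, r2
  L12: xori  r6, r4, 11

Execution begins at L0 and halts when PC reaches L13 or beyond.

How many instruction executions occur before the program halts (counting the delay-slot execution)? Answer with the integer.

16

PC=0  xor  r5, r3, r0        | r0=0 r1=6 r2=6 r3=5 r4=9 r5=5 r6=5
PC=1  nor  r2, r2, r6        | r0=0 r1=6 r2=65528 r3=5 r4=9 r5=5 r6=5
PC=2  and  r6, r3, r3        | r0=0 r1=6 r2=65528 r3=5 r4=9 r5=5 r6=5
PC=3  beq  r3, r5, L2        | r0=0 r1=6 r2=65528 r3=5 r4=9 r5=5 r6=5  [TAKEN]
PC=4  add  r3, r5, r4        | r0=0 r1=6 r2=65528 r3=14 r4=9 r5=5 r6=5
PC=2  and  r6, r3, r3        | r0=0 r1=6 r2=65528 r3=14 r4=9 r5=5 r6=14
PC=3  beq  r3, r5, L2        | r0=0 r1=6 r2=65528 r3=14 r4=9 r5=5 r6=14  [not taken]
PC=4  add  r3, r5, r4        | r0=0 r1=6 r2=65528 r3=14 r4=9 r5=5 r6=14
PC=5  xori  r4, r0, 5        | r0=0 r1=6 r2=65528 r3=14 r4=5 r5=5 r6=14
PC=6  xor  r0, r4, r6        | r0=0 r1=6 r2=65528 r3=14 r4=5 r5=5 r6=14
PC=7  beq  r5, r3, L9        | r0=0 r1=6 r2=65528 r3=14 r4=5 r5=5 r6=14  [not taken]
PC=8  slti  r3, r3, 10       | r0=0 r1=6 r2=65528 r3=0 r4=5 r5=5 r6=14
PC=9  xori  r0, r6, 6        | r0=0 r1=6 r2=65528 r3=0 r4=5 r5=5 r6=14
PC=10 xori  r3, r4, 9        | r0=0 r1=6 r2=65528 r3=12 r4=5 r5=5 r6=14
PC=11 nor  r0, r4, r2        | r0=0 r1=6 r2=65528 r3=12 r4=5 r5=5 r6=14
PC=12 xori  r6, r4, 11       | r0=0 r1=6 r2=65528 r3=12 r4=5 r5=5 r6=14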